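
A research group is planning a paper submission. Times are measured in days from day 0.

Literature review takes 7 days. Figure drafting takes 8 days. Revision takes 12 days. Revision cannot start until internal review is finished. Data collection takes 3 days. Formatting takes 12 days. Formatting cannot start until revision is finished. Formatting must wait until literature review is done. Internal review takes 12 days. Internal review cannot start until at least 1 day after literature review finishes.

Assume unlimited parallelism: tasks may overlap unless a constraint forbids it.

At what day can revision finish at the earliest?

32

Literature review can start immediately at day 0; it finishes at day 7.
After literature review (finishes day 7, plus 1-day gap → day 8), internal review can start at day 8 and finishes at day 20.
Revision waits on internal review (finishes day 20), so it starts at day 20 and finishes at 20 + 12 = day 32.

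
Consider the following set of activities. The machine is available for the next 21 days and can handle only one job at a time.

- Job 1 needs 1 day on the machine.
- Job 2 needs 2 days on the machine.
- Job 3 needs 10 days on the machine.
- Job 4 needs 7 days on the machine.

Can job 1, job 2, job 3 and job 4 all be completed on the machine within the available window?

Yes

Running back to back, the jobs need 1 + 2 + 10 + 7 = 20 days on the machine.
Since 20 ≤ 21, they fit within the window.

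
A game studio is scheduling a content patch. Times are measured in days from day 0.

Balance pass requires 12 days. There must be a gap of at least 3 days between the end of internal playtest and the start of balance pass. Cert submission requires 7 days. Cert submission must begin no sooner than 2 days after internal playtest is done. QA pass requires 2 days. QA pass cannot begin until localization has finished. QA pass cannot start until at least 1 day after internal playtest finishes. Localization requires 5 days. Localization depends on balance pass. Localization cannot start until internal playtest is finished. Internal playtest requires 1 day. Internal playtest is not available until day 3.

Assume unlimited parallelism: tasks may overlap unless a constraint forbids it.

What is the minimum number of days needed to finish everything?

26

Internal playtest waits on its own release at day 3, so it starts at day 3 and finishes at 3 + 1 = day 4.
After internal playtest (finishes day 4, plus 2-day gap → day 6), cert submission can start at day 6 and finishes at day 13.
Balance pass cannot begin until internal playtest (finishes day 4, plus 3-day gap → day 7). It runs from day 7 to 7 + 12 = day 19.
Localization cannot start until balance pass (finishes day 19); internal playtest (finishes day 4). The controlling bound is day 19, so localization finishes at 19 + 5 = day 24.
For QA pass: localization (finishes day 24); internal playtest (finishes day 4, plus 1-day gap → day 5). Taking the maximum gives a start of day 24, and it finishes at 24 + 2 = day 26.
All tasks are finished once the last one completes. Finish times: Internal playtest at 4, Balance pass at 19, Localization at 24, QA pass at 26, Cert submission at 13. The latest is day 26.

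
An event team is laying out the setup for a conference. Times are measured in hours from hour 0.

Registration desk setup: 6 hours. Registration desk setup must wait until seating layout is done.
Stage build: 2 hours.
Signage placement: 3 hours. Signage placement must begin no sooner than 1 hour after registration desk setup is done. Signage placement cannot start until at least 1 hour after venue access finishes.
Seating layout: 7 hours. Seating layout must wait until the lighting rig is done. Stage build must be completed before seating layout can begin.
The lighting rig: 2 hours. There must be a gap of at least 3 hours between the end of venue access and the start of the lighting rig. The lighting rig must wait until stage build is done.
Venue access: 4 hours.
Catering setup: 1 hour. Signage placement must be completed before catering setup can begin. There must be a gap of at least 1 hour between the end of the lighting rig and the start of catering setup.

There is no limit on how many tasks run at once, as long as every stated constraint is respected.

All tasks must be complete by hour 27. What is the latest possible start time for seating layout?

9

Catering setup must finish by hour 27; it takes 1 hour, so it must start by 27 − 1 = hour 26.
Signage placement must finish before catering setup (must start by hour 26). With a 3-hour duration, signage placement must start by 26 − 3 = hour 23.
Registration desk setup feeds into signage placement (must start by hour 23, minus 1-hour gap → hour 22); so registration desk setup must finish by hour 22 and therefore start by hour 16.
Since registration desk setup (must start by hour 16) depends on it, seating layout must finish by hour 16. Backing off its 7-hour duration gives a latest start of hour 9.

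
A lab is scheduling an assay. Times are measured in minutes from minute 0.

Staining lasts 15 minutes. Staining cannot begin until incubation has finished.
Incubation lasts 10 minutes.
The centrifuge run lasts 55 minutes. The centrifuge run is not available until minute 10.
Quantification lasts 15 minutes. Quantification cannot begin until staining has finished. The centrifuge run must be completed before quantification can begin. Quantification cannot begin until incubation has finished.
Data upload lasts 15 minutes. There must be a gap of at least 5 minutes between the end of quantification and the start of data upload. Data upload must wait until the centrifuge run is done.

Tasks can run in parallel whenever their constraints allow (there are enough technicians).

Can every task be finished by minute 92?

The centrifuge run waits on its own release at minute 10, so it starts at minute 10 and finishes at 10 + 55 = minute 65.
Nothing blocks incubation, so it runs from minute 0 to minute 10.
Staining waits on incubation (finishes minute 10), so it starts at minute 10 and finishes at 10 + 15 = minute 25.
Quantification has to wait for staining (finishes minute 25); the centrifuge run (finishes minute 65); incubation (finishes minute 10). The latest of these is minute 65, so quantification runs minute 65 to 65 + 15 = minute 80.
Data upload has to wait for quantification (finishes minute 80, plus 5-minute gap → minute 85); the centrifuge run (finishes minute 65). The latest of these is minute 85, so data upload runs minute 85 to 85 + 15 = minute 100.
The earliest everything can be done is minute 100, which is after the deadline of 92, so it is not possible.

No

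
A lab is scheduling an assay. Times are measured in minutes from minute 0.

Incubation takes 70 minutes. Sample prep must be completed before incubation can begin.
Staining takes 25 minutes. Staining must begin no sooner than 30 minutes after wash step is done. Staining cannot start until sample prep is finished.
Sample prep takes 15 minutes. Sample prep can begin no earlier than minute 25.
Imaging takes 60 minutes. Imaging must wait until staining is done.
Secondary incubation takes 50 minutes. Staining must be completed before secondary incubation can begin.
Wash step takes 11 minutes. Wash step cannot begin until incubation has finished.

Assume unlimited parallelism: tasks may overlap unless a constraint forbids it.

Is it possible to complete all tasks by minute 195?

Sample prep cannot begin until its own release at minute 25. It runs from minute 25 to 25 + 15 = minute 40.
After sample prep (finishes minute 40), incubation can start at minute 40 and finishes at minute 110.
Wash step cannot begin until incubation (finishes minute 110). It runs from minute 110 to 110 + 11 = minute 121.
For staining: wash step (finishes minute 121, plus 30-minute gap → minute 151); sample prep (finishes minute 40). Taking the maximum gives a start of minute 151, and it finishes at 151 + 25 = minute 176.
After staining (finishes minute 176), imaging can start at minute 176 and finishes at minute 236.
Secondary incubation waits on staining (finishes minute 176), so it starts at minute 176 and finishes at 176 + 50 = minute 226.
The earliest everything can be done is minute 236, which is after the deadline of 195, so it is not possible.

No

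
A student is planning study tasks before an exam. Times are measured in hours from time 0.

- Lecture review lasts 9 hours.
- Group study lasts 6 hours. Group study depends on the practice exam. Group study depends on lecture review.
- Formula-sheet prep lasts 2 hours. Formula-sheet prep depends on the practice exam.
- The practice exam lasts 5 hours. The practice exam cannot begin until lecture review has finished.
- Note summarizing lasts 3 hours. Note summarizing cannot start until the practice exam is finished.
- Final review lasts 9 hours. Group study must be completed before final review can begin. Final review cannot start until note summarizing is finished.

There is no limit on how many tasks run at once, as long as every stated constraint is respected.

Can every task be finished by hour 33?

Yes

Nothing blocks lecture review, so it runs from hour 0 to hour 9.
The practice exam waits on lecture review (finishes hour 9), so it starts at hour 9 and finishes at 9 + 5 = hour 14.
Formula-sheet prep waits on the practice exam (finishes hour 14), so it starts at hour 14 and finishes at 14 + 2 = hour 16.
After the practice exam (finishes hour 14), note summarizing can start at hour 14 and finishes at hour 17.
Group study needs all of the practice exam (finishes hour 14); lecture review (finishes hour 9). That puts its earliest start at hour 14; it finishes at 14 + 6 = hour 20.
For final review: group study (finishes hour 20); note summarizing (finishes hour 17). Taking the maximum gives a start of hour 20, and it finishes at 20 + 9 = hour 29.
Every task is finished by hour 29, which is no later than the deadline of 33, so the schedule is feasible.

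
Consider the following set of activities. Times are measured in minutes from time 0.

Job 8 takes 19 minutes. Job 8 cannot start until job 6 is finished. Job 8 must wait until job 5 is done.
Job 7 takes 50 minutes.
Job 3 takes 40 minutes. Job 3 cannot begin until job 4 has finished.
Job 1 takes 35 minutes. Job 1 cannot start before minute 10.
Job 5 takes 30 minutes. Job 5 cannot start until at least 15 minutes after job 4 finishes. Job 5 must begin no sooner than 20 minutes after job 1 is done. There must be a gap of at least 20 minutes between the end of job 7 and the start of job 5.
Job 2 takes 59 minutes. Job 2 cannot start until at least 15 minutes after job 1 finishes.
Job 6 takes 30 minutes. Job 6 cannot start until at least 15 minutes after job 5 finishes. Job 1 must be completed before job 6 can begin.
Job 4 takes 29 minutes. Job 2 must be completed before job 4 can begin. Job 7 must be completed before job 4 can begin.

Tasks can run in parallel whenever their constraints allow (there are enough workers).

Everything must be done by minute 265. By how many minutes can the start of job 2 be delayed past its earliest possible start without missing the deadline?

Job 1 waits on its own release at minute 10, so it starts at minute 10 and finishes at 10 + 35 = minute 45.
Job 2 cannot begin until job 1 (finishes minute 45, plus 15-minute gap → minute 60). It runs from minute 60 to 60 + 59 = minute 119.

Working backward from the deadline:
Nothing follows job 3; the deadline of minute 265 is its only limit. It must start by 265 − 40 = minute 225.
Job 8 has no dependents, so it just needs to finish by minute 265. Starting by 265 − 19 = minute 246 achieves that.
Job 6 feeds into job 8 (must start by minute 246); so job 6 must finish by minute 246 and therefore start by minute 216.
Job 5 must finish in time for job 6 (must start by minute 216, minus 15-minute gap → minute 201); job 8 (must start by minute 246). The tightest is minute 201, so job 5 must start by 201 − 30 = minute 171.
Job 4 has several dependents: job 3 (must start by minute 225); job 5 (must start by minute 171, minus 15-minute gap → minute 156). The earliest of those limits is minute 156, so job 4 must start by 156 − 29 = minute 127.
Job 2 feeds into job 4 (must start by minute 127); so job 2 must finish by minute 127 and therefore start by minute 68.
So job 2 can start as early as minute 60 and as late as minute 68, giving 68 − 60 = 8 minutes of slack.

8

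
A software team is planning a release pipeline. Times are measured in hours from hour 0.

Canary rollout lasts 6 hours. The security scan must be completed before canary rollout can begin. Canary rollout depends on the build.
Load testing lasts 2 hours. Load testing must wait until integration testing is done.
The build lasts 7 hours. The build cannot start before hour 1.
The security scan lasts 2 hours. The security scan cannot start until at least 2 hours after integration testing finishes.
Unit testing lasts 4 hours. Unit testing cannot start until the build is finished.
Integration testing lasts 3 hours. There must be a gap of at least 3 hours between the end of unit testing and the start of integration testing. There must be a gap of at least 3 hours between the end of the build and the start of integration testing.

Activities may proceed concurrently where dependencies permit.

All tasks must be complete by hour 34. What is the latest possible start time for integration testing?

21

Canary rollout must finish by hour 34; it takes 6 hours, so it must start by 34 − 6 = hour 28.
The security scan must finish before canary rollout (must start by hour 28). With a 2-hour duration, the security scan must start by 28 − 2 = hour 26.
Nothing follows load testing; the deadline of hour 34 is its only limit. It must start by 34 − 2 = hour 32.
Integration testing must finish in time for the security scan (must start by hour 26, minus 2-hour gap → hour 24); load testing (must start by hour 32). The tightest is hour 24, so integration testing must start by 24 − 3 = hour 21.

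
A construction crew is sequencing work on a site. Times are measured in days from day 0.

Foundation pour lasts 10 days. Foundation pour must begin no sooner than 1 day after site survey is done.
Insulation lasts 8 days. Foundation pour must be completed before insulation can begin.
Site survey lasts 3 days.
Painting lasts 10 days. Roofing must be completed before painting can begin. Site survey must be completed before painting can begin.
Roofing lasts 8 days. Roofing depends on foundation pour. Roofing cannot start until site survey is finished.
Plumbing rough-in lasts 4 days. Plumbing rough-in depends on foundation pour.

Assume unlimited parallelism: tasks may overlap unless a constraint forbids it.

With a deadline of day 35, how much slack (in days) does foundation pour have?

3

Site survey can start immediately at day 0; it finishes at day 3.
After site survey (finishes day 3, plus 1-day gap → day 4), foundation pour can start at day 4 and finishes at day 14.

Working backward from the deadline:
Painting has no dependents, so it just needs to finish by day 35. Starting by 35 − 10 = day 25 achieves that.
Roofing feeds into painting (must start by day 25); so roofing must finish by day 25 and therefore start by day 17.
To finish by day 35, plumbing rough-in (duration 4) must start no later than day 31.
To finish by day 35, insulation (duration 8) must start no later than day 27.
Foundation pour has several dependents: roofing (must start by day 17); plumbing rough-in (must start by day 31); insulation (must start by day 27). The earliest of those limits is day 17, so foundation pour must start by 17 − 10 = day 7.
So foundation pour can start as early as day 4 and as late as day 7, giving 7 − 4 = 3 days of slack.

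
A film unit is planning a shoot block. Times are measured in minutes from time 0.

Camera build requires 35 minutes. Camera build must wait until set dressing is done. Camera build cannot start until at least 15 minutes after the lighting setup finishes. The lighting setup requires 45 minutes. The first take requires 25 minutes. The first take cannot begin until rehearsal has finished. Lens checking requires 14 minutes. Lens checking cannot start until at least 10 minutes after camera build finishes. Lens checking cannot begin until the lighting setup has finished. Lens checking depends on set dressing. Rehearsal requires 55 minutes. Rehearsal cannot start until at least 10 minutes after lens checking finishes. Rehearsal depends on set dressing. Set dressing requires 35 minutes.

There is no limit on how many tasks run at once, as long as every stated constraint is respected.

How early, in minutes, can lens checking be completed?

The lighting setup has no prerequisites, so it starts at minute 0 and finishes at minute 45.
Set dressing has no prerequisites, so it starts at minute 0 and finishes at minute 35.
For camera build: set dressing (finishes minute 35); the lighting setup (finishes minute 45, plus 15-minute gap → minute 60). Taking the maximum gives a start of minute 60, and it finishes at 60 + 35 = minute 95.
Lens checking needs all of camera build (finishes minute 95, plus 10-minute gap → minute 105); the lighting setup (finishes minute 45); set dressing (finishes minute 35). That puts its earliest start at minute 105; it finishes at 105 + 14 = minute 119.

119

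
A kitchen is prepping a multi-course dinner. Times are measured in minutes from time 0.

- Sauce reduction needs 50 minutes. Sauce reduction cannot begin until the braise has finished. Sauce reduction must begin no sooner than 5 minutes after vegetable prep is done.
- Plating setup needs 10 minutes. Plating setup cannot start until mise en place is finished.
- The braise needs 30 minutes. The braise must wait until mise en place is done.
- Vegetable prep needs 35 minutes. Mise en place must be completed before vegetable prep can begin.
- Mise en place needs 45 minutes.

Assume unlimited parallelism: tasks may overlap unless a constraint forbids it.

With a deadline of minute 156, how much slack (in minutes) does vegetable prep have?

Nothing blocks mise en place, so it runs from minute 0 to minute 45.
Vegetable prep cannot begin until mise en place (finishes minute 45). It runs from minute 45 to 45 + 35 = minute 80.

Working backward from the deadline:
Nothing follows sauce reduction; the deadline of minute 156 is its only limit. It must start by 156 − 50 = minute 106.
Vegetable prep has to be done before sauce reduction (must start by minute 106, minus 5-minute gap → minute 101). That means finishing by minute 101, i.e. starting by 101 − 35 = minute 66.
So vegetable prep can start as early as minute 45 and as late as minute 66, giving 66 − 45 = 21 minutes of slack.

21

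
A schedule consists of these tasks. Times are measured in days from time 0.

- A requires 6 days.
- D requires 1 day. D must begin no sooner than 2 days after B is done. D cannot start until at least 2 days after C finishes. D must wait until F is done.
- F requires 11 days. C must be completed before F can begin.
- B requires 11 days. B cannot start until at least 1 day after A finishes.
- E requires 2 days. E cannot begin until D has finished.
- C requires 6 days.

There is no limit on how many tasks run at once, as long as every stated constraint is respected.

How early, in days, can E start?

21

Nothing blocks C, so it runs from day 0 to day 6.
After C (finishes day 6), F can start at day 6 and finishes at day 17.
A can start immediately at day 0; it finishes at day 6.
B waits on A (finishes day 6, plus 1-day gap → day 7), so it starts at day 7 and finishes at 7 + 11 = day 18.
For D: B (finishes day 18, plus 2-day gap → day 20); C (finishes day 6, plus 2-day gap → day 8); F (finishes day 17). Taking the maximum gives a start of day 20, and it finishes at 20 + 1 = day 21.
E waits on D (finishes day 21), so the earliest it can start is day 21.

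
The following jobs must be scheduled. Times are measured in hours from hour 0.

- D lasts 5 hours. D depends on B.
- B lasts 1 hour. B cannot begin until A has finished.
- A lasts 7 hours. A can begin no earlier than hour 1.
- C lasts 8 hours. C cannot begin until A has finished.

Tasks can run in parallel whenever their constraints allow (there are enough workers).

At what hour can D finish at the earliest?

14

A waits on its own release at hour 1, so it starts at hour 1 and finishes at 1 + 7 = hour 8.
B cannot begin until A (finishes hour 8). It runs from hour 8 to 8 + 1 = hour 9.
D cannot begin until B (finishes hour 9). It runs from hour 9 to 9 + 5 = hour 14.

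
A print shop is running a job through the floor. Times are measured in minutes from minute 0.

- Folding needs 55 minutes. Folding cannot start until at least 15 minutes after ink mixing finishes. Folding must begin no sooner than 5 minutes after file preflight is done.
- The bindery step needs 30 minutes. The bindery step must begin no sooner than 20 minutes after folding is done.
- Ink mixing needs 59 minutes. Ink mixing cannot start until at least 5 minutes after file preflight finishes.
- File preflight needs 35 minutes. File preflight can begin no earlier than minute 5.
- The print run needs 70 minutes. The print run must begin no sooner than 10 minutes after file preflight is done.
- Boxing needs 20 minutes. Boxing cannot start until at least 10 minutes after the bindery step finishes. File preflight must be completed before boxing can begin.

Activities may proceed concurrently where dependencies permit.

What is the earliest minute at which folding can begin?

119

After its own release at minute 5, file preflight can start at minute 5 and finishes at minute 40.
After file preflight (finishes minute 40, plus 5-minute gap → minute 45), ink mixing can start at minute 45 and finishes at minute 104.
Folding waits on ink mixing (finishes minute 104, plus 15-minute gap → minute 119); file preflight (finishes minute 40, plus 5-minute gap → minute 45). The latest of these is minute 119, which is the earliest folding can start.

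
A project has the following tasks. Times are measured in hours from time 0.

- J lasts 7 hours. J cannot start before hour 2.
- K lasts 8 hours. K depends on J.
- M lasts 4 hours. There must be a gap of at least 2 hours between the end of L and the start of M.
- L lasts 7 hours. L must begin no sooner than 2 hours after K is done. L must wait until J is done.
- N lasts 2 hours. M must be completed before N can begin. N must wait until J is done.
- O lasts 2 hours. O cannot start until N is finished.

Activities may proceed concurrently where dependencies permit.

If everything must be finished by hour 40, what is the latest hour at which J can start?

6

O must finish by hour 40; it takes 2 hours, so it must start by 40 − 2 = hour 38.
N feeds into O (must start by hour 38); so N must finish by hour 38 and therefore start by hour 36.
M feeds into N (must start by hour 36); so M must finish by hour 36 and therefore start by hour 32.
L has to be done before M (must start by hour 32, minus 2-hour gap → hour 30). That means finishing by hour 30, i.e. starting by 30 − 7 = hour 23.
K must finish before L (must start by hour 23, minus 2-hour gap → hour 21). With an 8-hour duration, K must start by 21 − 8 = hour 13.
J must finish in time for K (must start by hour 13); L (must start by hour 23); N (must start by hour 36). The tightest is hour 13, so J must start by 13 − 7 = hour 6.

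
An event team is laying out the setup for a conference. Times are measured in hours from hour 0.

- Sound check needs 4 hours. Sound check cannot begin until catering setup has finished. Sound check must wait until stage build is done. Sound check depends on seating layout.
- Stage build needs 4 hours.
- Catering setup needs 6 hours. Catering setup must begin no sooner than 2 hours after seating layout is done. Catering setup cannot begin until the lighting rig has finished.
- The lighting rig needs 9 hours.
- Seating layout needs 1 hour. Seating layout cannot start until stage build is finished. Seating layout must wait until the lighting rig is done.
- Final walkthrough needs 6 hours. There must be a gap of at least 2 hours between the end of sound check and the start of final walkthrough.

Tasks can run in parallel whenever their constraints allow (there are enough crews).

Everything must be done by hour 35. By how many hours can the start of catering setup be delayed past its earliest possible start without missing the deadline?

5

Nothing blocks the lighting rig, so it runs from hour 0 to hour 9.
Nothing blocks stage build, so it runs from hour 0 to hour 4.
Seating layout needs all of stage build (finishes hour 4); the lighting rig (finishes hour 9). That puts its earliest start at hour 9; it finishes at 9 + 1 = hour 10.
For catering setup: seating layout (finishes hour 10, plus 2-hour gap → hour 12); the lighting rig (finishes hour 9). Taking the maximum gives a start of hour 12, and it finishes at 12 + 6 = hour 18.

Working backward from the deadline:
Nothing follows final walkthrough; the deadline of hour 35 is its only limit. It must start by 35 − 6 = hour 29.
Since final walkthrough (must start by hour 29, minus 2-hour gap → hour 27) depends on it, sound check must finish by hour 27. Backing off its 4-hour duration gives a latest start of hour 23.
Catering setup has to be done before sound check (must start by hour 23). That means finishing by hour 23, i.e. starting by 23 − 6 = hour 17.
So catering setup can start as early as hour 12 and as late as hour 17, giving 17 − 12 = 5 hours of slack.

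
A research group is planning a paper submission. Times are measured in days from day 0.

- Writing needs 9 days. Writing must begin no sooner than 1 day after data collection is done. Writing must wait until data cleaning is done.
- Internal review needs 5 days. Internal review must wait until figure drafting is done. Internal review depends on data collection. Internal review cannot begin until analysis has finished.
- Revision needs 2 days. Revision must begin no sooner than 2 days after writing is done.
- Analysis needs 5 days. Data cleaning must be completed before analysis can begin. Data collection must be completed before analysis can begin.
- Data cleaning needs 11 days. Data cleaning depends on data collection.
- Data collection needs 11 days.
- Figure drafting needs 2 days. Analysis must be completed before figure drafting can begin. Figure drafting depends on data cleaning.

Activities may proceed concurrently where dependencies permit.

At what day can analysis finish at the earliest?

Data collection can start immediately at day 0; it finishes at day 11.
Data cleaning waits on data collection (finishes day 11), so it starts at day 11 and finishes at 11 + 11 = day 22.
For analysis: data cleaning (finishes day 22); data collection (finishes day 11). Taking the maximum gives a start of day 22, and it finishes at 22 + 5 = day 27.

27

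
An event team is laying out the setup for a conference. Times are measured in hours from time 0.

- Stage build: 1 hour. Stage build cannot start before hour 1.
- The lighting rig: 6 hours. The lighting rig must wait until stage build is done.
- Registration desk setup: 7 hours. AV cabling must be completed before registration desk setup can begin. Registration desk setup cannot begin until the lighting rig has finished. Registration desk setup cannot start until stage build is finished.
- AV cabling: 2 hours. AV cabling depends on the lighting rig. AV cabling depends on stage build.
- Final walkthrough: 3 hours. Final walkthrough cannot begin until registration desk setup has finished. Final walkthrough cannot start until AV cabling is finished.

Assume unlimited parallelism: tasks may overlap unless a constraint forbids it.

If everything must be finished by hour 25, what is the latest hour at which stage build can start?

Nothing follows final walkthrough; the deadline of hour 25 is its only limit. It must start by 25 − 3 = hour 22.
Since final walkthrough (must start by hour 22) depends on it, registration desk setup must finish by hour 22. Backing off its 7-hour duration gives a latest start of hour 15.
AV cabling feeds registration desk setup (must start by hour 15); final walkthrough (must start by hour 22). Taking the minimum, AV cabling must finish by hour 15 and start by 15 − 2 = hour 13.
The lighting rig feeds AV cabling (must start by hour 13); registration desk setup (must start by hour 15). Taking the minimum, the lighting rig must finish by hour 13 and start by 13 − 6 = hour 7.
Stage build feeds the lighting rig (must start by hour 7); AV cabling (must start by hour 13); registration desk setup (must start by hour 15). Taking the minimum, stage build must finish by hour 7 and start by 7 − 1 = hour 6.

6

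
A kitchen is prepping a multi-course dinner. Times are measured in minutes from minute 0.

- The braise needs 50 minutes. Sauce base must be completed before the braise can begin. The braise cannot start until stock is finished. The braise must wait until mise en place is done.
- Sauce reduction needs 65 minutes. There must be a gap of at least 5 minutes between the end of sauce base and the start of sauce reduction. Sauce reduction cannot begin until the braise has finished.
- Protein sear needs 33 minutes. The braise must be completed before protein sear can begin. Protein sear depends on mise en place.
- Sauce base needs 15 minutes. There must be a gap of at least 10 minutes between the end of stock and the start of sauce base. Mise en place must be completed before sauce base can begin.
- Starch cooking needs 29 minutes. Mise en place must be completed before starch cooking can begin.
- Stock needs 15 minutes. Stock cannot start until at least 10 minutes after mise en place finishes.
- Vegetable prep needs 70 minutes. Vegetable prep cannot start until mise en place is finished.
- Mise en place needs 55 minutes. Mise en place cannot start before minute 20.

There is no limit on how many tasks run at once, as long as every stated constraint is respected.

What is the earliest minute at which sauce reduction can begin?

175

After its own release at minute 20, mise en place can start at minute 20 and finishes at minute 75.
Stock cannot begin until mise en place (finishes minute 75, plus 10-minute gap → minute 85). It runs from minute 85 to 85 + 15 = minute 100.
Sauce base has to wait for stock (finishes minute 100, plus 10-minute gap → minute 110); mise en place (finishes minute 75). The latest of these is minute 110, so sauce base runs minute 110 to 110 + 15 = minute 125.
The braise has to wait for sauce base (finishes minute 125); stock (finishes minute 100); mise en place (finishes minute 75). The latest of these is minute 125, so the braise runs minute 125 to 125 + 50 = minute 175.
Sauce reduction waits on sauce base (finishes minute 125, plus 5-minute gap → minute 130); the braise (finishes minute 175). The latest of these is minute 175, which is the earliest sauce reduction can start.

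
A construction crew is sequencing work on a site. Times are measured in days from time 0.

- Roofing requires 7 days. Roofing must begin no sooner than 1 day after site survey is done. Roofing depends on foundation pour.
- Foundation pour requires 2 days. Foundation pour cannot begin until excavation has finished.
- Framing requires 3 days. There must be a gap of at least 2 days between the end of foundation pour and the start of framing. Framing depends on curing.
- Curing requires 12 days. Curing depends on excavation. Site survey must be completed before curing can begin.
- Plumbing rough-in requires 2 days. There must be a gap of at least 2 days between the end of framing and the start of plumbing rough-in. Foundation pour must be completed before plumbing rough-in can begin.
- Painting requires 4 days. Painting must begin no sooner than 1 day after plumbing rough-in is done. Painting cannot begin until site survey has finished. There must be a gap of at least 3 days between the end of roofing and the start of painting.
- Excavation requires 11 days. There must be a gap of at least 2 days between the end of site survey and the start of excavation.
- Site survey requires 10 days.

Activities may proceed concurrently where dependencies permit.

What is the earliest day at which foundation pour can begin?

23

Nothing blocks site survey, so it runs from day 0 to day 10.
Excavation cannot begin until site survey (finishes day 10, plus 2-day gap → day 12). It runs from day 12 to 12 + 11 = day 23.
Foundation pour waits on excavation (finishes day 23), so the earliest it can start is day 23.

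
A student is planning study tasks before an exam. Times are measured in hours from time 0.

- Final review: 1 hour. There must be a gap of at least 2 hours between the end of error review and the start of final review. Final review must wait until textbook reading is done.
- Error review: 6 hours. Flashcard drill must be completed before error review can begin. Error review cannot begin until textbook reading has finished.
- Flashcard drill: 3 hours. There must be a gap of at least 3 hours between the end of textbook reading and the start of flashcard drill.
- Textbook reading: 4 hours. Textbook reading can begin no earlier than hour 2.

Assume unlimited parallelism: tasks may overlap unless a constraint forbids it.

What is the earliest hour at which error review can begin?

After its own release at hour 2, textbook reading can start at hour 2 and finishes at hour 6.
Flashcard drill waits on textbook reading (finishes hour 6, plus 3-hour gap → hour 9), so it starts at hour 9 and finishes at 9 + 3 = hour 12.
Error review waits on flashcard drill (finishes hour 12); textbook reading (finishes hour 6). The latest of these is hour 12, which is the earliest error review can start.

12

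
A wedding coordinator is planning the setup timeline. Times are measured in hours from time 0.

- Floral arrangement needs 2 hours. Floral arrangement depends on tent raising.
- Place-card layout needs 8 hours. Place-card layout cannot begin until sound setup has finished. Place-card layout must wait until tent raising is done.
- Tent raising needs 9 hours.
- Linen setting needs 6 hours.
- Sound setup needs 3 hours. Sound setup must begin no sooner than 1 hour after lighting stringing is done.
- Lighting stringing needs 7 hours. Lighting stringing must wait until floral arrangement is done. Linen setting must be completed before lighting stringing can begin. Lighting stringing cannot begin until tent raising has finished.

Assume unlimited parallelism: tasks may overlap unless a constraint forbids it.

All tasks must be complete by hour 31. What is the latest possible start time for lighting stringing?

Place-card layout must finish by hour 31; it takes 8 hours, so it must start by 31 − 8 = hour 23.
Since place-card layout (must start by hour 23) depends on it, sound setup must finish by hour 23. Backing off its 3-hour duration gives a latest start of hour 20.
Since sound setup (must start by hour 20, minus 1-hour gap → hour 19) depends on it, lighting stringing must finish by hour 19. Backing off its 7-hour duration gives a latest start of hour 12.

12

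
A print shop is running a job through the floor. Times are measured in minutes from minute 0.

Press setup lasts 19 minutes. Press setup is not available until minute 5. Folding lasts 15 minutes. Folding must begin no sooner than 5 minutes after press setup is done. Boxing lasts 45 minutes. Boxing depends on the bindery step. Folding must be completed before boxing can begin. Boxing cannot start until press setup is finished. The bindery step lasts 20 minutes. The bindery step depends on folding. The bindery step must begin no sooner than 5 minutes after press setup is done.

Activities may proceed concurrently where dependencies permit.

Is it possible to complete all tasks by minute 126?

Press setup cannot begin until its own release at minute 5. It runs from minute 5 to 5 + 19 = minute 24.
Folding waits on press setup (finishes minute 24, plus 5-minute gap → minute 29), so it starts at minute 29 and finishes at 29 + 15 = minute 44.
The bindery step has to wait for folding (finishes minute 44); press setup (finishes minute 24, plus 5-minute gap → minute 29). The latest of these is minute 44, so the bindery step runs minute 44 to 44 + 20 = minute 64.
Boxing cannot start until the bindery step (finishes minute 64); folding (finishes minute 44); press setup (finishes minute 24). The controlling bound is minute 64, so boxing finishes at 64 + 45 = minute 109.
Every task is finished by minute 109, which is no later than the deadline of 126, so the schedule is feasible.

Yes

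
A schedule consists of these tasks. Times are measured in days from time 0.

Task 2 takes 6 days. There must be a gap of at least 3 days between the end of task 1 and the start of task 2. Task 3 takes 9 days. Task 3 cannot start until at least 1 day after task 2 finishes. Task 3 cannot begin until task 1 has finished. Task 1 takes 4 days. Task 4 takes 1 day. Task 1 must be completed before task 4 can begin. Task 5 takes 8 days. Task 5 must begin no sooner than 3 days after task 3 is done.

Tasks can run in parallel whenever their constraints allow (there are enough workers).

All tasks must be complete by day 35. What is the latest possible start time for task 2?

8

Task 5 has no dependents, so it just needs to finish by day 35. Starting by 35 − 8 = day 27 achieves that.
Task 3 must finish before task 5 (must start by day 27, minus 3-day gap → day 24). With a 9-day duration, task 3 must start by 24 − 9 = day 15.
Task 2 has to be done before task 3 (must start by day 15, minus 1-day gap → day 14). That means finishing by day 14, i.e. starting by 14 − 6 = day 8.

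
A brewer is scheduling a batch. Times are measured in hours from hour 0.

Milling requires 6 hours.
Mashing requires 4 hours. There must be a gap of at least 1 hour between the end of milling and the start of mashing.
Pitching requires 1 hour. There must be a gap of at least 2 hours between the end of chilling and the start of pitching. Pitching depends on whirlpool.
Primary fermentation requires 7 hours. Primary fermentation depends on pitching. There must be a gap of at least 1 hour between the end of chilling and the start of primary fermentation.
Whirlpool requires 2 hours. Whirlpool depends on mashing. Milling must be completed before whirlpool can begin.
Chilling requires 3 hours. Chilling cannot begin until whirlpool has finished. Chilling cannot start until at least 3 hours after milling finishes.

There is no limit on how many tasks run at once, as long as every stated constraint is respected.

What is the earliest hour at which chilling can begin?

Milling can start immediately at hour 0; it finishes at hour 6.
Mashing cannot begin until milling (finishes hour 6, plus 1-hour gap → hour 7). It runs from hour 7 to 7 + 4 = hour 11.
For whirlpool: mashing (finishes hour 11); milling (finishes hour 6). Taking the maximum gives a start of hour 11, and it finishes at 11 + 2 = hour 13.
Chilling waits on whirlpool (finishes hour 13); milling (finishes hour 6, plus 3-hour gap → hour 9). The latest of these is hour 13, which is the earliest chilling can start.

13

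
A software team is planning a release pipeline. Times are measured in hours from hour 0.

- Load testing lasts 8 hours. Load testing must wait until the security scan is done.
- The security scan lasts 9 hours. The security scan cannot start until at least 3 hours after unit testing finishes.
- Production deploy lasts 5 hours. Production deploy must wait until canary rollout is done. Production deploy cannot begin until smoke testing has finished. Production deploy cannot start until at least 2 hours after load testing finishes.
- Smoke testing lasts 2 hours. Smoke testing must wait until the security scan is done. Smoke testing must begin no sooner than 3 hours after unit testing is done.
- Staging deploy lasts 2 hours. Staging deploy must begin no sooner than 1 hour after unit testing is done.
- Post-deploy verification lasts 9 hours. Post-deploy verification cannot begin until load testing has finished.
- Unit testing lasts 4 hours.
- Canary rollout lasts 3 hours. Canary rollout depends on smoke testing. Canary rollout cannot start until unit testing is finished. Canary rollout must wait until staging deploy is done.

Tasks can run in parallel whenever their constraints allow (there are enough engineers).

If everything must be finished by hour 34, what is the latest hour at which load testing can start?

17

Production deploy has no dependents, so it just needs to finish by hour 34. Starting by 34 − 5 = hour 29 achieves that.
Post-deploy verification has no dependents, so it just needs to finish by hour 34. Starting by 34 − 9 = hour 25 achieves that.
Load testing feeds production deploy (must start by hour 29, minus 2-hour gap → hour 27); post-deploy verification (must start by hour 25). Taking the minimum, load testing must finish by hour 25 and start by 25 − 8 = hour 17.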